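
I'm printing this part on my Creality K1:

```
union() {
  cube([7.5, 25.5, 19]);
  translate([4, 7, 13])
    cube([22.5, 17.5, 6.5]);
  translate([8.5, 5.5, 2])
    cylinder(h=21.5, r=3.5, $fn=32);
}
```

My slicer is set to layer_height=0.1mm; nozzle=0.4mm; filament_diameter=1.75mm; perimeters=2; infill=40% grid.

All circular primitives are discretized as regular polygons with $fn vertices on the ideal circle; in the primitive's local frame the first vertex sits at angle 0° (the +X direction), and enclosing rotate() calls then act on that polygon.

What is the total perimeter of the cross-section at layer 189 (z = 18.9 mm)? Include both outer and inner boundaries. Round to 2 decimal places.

At z = 18.9 mm: the cube (footprint 7.5×25.5) is included at this height (perimeter 66.00 mm); the cube at (4, 7) (footprint 22.5×17.5) is included at this height (perimeter 80.00 mm); the cylinder at (8.5, 5.5): section is a regular 32-gon, circumradius r=3.5 (perimeter = 2·32·3.500·sin(180°/32) = 21.96 mm); Taking the union: the regions partially overlap (shared area 79.92 mm²), so the edge portions inside another operand are dropped and the merged outline is re-measured after clipping — boundary = 103.08 mm. Overall, the cross-section is a single solid region. Total boundary length (outer) = 103.08 mm.

103.08 mm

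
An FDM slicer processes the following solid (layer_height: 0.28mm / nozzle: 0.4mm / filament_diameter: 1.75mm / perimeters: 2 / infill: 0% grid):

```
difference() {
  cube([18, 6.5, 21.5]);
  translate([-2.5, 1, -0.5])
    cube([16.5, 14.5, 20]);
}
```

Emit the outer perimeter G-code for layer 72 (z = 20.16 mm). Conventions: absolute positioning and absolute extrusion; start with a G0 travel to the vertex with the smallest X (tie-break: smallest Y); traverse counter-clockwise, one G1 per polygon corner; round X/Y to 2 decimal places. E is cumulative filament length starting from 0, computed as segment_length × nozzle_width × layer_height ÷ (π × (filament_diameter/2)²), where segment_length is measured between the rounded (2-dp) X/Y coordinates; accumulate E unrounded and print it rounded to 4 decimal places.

At z = 20.16 mm: the 18×6.5 cube contributes its full rectangle; the cube at (-2.5, 1) is absent (z outside [-0.5, 19.5]); After the difference (first − rest): none of the subtracted shapes is present at this height, so the 18×6.5 cube is unchanged — 1 connected region. The outline is a single polygon with 4 vertices. Extrusion per mm of travel: 0.4 × 0.28 / (π × 0.875²) = 0.046564. Accumulating E over each segment gives final E = 2.2816.

G0 X0.00 Y0.00 Z20.16
G1 X18.00 Y0.00 E0.8382
G1 X18.00 Y6.50 E1.1408
G1 X0.00 Y6.50 E1.9790
G1 X0.00 Y0.00 E2.2816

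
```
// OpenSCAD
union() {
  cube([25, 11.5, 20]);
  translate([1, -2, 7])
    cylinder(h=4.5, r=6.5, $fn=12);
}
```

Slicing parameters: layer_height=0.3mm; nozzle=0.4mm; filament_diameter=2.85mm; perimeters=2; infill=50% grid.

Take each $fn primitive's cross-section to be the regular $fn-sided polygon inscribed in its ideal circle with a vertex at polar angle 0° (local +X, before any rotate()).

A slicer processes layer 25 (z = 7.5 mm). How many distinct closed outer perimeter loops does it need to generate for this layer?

1

At z = 7.5 mm: the cube is present — its section is the full 25×11.5 rectangle; the r=6.5 cylinder at (1, -2) gives a regular 12-gon of circumradius 6.5 (constant along its height); Combining (union): the regions partially overlap (shared area 23.59 mm²), so overlapping operands fuse into one piece — 1 connected region. The result has 1 disconnected region.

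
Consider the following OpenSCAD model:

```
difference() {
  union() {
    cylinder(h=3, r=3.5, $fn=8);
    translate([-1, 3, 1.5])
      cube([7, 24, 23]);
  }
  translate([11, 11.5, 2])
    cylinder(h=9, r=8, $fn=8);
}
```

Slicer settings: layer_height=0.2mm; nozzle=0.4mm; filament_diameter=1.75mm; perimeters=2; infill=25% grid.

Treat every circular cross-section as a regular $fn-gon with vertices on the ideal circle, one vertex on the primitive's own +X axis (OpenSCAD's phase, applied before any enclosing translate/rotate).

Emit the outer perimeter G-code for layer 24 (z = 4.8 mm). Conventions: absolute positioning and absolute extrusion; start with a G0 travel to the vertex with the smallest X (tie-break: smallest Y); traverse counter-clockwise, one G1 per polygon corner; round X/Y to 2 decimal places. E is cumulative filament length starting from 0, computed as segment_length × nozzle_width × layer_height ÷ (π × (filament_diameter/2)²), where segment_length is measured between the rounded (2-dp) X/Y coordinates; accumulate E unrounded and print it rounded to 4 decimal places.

At z = 4.8 mm: the cylinder is not intersected at this z (z outside [0, 3]); the cube at (-1, 3) is present — its section is the full 7×24 rectangle; Taking the union: only the 7×24 cube at (-1, 3) is present, so the union is just that shape — 1 connected region; the r=8 cylinder at (11, 11.5) contributes a regular 8-gon of circumradius 8; After the difference (first − rest): starting from that combined region, the r=8 cylinder at (11, 11.5) partially overlaps it — only the 20.87 mm² overlap (of its 181.02 mm²) is removed, clipping the outline — 1 connected region. The outline is a single polygon with 9 vertices. Extrusion per mm of travel: 0.4 × 0.2 / (π × 0.875²) = 0.033260. Accumulating E over each segment gives final E = 2.1225.

G0 X-1.00 Y3.00 Z4.80
G1 X6.00 Y3.00 E0.2328
G1 X6.00 Y5.57 E0.3183
G1 X5.34 Y5.84 E0.3420
G1 X3.00 Y11.50 E0.5457
G1 X5.34 Y17.16 E0.7494
G1 X6.00 Y17.43 E0.7731
G1 X6.00 Y27.00 E1.0914
G1 X-1.00 Y27.00 E1.3243
G1 X-1.00 Y3.00 E2.1225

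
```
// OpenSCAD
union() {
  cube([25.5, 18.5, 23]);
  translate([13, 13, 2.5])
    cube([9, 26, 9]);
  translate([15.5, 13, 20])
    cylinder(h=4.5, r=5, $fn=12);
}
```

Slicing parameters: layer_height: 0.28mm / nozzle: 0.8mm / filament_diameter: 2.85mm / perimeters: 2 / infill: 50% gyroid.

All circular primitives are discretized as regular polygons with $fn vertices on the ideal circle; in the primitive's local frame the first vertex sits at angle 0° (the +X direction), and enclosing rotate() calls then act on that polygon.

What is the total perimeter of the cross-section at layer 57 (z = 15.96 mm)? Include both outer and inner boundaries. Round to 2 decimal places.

At z = 15.96 mm: the 25.5×18.5 cube contributes its full rectangle (perimeter 88.00 mm); the cube at (13, 13) is absent (z outside [2.5, 11.5]); the cylinder at (15.5, 13) is not intersected at this z (z outside [20, 24.5]); Merging all regions: only the 25.5×18.5 cube is present, so the union is just that shape — boundary = 88.00 mm. Overall, the cross-section is a single solid region. Total boundary length (outer) = 88.00 mm.

88.00 mm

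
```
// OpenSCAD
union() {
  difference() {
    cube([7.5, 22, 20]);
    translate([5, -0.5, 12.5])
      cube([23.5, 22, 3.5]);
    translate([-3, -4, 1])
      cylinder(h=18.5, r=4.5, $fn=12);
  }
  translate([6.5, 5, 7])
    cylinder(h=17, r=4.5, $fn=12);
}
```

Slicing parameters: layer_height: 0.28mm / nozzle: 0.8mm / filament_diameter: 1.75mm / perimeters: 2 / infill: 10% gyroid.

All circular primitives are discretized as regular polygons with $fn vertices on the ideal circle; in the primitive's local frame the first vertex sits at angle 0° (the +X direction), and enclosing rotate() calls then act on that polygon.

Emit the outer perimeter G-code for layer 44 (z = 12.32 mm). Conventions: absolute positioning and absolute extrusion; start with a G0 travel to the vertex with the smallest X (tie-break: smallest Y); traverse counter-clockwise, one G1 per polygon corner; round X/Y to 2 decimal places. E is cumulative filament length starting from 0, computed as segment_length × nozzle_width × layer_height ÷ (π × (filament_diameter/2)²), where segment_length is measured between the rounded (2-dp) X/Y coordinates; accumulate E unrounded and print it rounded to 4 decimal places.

G0 X0.00 Y0.00 Z12.32
G1 X7.50 Y0.00 E0.6985
G1 X7.50 Y0.77 E0.7702
G1 X8.75 Y1.10 E0.8906
G1 X10.40 Y2.75 E1.1079
G1 X11.00 Y5.00 E1.3247
G1 X10.40 Y7.25 E1.5416
G1 X8.75 Y8.90 E1.7589
G1 X7.50 Y9.23 E1.8793
G1 X7.50 Y22.00 E3.0686
G1 X0.00 Y22.00 E3.7670
G1 X0.00 Y0.00 E5.8158

At z = 12.32 mm: the cube is present — its section is the full 7.5×22 rectangle; the cube at (5, -0.5) is absent (z outside [12.5, 16]); the r=4.5 cylinder at (-3, -4) contributes a regular 12-gon of circumradius 4.5; After the difference (first − rest): starting from the 7.5×22 cube, the r=4.5 cylinder at (-3, -4) misses the remaining region (no effect) — 1 connected region; the cylinder at (6.5, 5): section is a regular 12-gon, circumradius r=4.5; Taking the union: the regions partially overlap (shared area 39.11 mm²), so overlapping operands fuse into one piece — 1 connected region. The outline is a single polygon with 11 vertices. Extrusion per mm of travel: 0.8 × 0.28 / (π × 0.875²) = 0.093128. Accumulating E over each segment gives final E = 5.8158.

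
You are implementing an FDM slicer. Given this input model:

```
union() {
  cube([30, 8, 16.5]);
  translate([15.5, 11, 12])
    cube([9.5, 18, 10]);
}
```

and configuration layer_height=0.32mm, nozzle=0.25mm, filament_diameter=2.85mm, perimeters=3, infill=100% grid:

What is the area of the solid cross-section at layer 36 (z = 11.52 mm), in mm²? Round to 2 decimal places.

240.00 mm²

At z = 11.52 mm: the 30×8 cube contributes its full rectangle (area 240.00 mm²); the cube at (15.5, 11) is not intersected at this z (z outside [12, 22]); Combining (union): only the 30×8 cube is present, so the union is just that shape — area = 240.00 mm². Overall, the cross-section is a single solid region. Net area = 240.00 mm².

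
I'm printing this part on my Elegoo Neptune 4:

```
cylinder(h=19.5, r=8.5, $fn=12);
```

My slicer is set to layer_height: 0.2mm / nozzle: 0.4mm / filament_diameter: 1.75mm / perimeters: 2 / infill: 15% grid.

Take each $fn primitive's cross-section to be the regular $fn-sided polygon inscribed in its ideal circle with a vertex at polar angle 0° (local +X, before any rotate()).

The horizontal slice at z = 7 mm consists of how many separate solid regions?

1

At z = 7 mm: the r=8.5 cylinder gives a regular 12-gon of circumradius 8.5 (constant along its height). The result has 1 disconnected region.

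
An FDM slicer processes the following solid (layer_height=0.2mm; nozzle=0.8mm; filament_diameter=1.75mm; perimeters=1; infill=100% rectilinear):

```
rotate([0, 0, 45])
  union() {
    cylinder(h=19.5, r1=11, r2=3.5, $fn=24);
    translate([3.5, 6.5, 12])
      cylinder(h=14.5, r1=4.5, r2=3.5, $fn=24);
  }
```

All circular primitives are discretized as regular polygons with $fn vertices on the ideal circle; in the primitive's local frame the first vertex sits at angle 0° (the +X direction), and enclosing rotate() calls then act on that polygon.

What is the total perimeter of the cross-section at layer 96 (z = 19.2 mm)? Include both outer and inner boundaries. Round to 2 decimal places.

At z = 19.2 mm: the cone (r1=11→r2=3.5) has section circumradius 3.615 here — a regular 24-gon (perimeter = 2·24·3.615·sin(180°/24) = 22.65 mm); the cone at (3.5, 6.5) contributes a regular 24-gon of circumradius 4.003 (interpolated between r1=4.5 and r2=3.5 at t=0.497) (perimeter = 2·24·4.003·sin(180°/24) = 25.08 mm); Combining (union): the regions partially overlap (shared area 0.21 mm²), so the edge portions inside another operand are dropped and the merged outline is re-measured after clipping — boundary = 44.15 mm; (rotated 45° about Z; rotation is an isometry so areas/perimeters/island counts are preserved). Overall, the cross-section is a single solid region. Total boundary length (outer) = 44.15 mm.

44.15 mm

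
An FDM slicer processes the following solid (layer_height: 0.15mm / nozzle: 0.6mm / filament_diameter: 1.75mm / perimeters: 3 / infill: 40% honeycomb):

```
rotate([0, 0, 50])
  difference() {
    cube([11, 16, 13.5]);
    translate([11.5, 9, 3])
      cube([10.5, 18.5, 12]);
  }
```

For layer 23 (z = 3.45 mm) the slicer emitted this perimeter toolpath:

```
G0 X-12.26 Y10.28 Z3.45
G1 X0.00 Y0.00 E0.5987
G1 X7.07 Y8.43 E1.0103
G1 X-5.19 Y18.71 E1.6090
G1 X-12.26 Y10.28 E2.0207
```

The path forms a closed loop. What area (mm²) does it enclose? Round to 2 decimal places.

Apply the shoelace formula to the sequence of (X, Y) vertices; enclosed area = 176.03 mm².

176.03 mm²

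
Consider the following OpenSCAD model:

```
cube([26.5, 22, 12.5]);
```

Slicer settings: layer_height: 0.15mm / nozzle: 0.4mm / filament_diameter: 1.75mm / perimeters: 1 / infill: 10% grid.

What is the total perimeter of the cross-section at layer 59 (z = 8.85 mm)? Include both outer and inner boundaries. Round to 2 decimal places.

At z = 8.85 mm: the 26.5×22 cube contributes its full rectangle (perimeter 97.00 mm). Overall, the cross-section is a single solid region. Total boundary length (outer) = 97.00 mm.

97.00 mm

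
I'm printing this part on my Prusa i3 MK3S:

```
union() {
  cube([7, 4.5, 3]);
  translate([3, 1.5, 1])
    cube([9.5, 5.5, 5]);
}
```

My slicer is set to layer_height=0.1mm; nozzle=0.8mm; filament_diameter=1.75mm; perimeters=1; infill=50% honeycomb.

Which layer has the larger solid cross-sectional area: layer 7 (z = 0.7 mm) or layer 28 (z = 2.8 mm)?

Layer 7 (z = 0.7): the 7×4.5 cube contributes its full rectangle (area 31.50 mm²); the cube at (3, 1.5) does not reach this height (z outside [1, 6]); Combining (union): only the 7×4.5 cube is present, so the union is just that shape — area = 31.50 mm². So its area = 31.50 mm². Layer 28 (z = 2.8): the cube is present — its section is the full 7×4.5 rectangle (area 31.50 mm²); the cube at (3, 1.5) is present — its section is the full 9.5×5.5 rectangle (area 52.25 mm²); Merging all regions: the regions partially overlap — summed areas 83.75 mm² minus the doubly-counted overlap 12.00 mm² gives 71.75 mm² — area = 71.75 mm². So its area = 71.75 mm². Layer 28 is larger (71.75 vs 31.50 mm²).

layer 28 (z = 2.8 mm)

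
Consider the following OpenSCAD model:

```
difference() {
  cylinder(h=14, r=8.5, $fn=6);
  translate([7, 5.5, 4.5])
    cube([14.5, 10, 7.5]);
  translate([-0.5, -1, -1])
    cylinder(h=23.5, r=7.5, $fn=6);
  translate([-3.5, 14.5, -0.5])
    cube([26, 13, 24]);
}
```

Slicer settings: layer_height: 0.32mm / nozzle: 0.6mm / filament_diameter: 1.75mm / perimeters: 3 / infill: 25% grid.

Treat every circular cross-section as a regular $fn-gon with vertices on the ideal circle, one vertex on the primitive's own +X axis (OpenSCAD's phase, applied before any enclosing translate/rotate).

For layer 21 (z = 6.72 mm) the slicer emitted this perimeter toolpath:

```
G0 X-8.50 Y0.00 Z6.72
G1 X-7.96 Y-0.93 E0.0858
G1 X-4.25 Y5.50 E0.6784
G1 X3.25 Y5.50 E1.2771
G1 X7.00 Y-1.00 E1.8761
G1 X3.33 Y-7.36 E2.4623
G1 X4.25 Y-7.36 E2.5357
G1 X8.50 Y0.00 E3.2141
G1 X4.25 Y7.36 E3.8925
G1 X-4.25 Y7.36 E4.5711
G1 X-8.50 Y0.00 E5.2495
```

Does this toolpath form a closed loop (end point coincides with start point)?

yes

Start point (G0): (-8.50, 0.00). End point (last G1): the path returns to the start — closed.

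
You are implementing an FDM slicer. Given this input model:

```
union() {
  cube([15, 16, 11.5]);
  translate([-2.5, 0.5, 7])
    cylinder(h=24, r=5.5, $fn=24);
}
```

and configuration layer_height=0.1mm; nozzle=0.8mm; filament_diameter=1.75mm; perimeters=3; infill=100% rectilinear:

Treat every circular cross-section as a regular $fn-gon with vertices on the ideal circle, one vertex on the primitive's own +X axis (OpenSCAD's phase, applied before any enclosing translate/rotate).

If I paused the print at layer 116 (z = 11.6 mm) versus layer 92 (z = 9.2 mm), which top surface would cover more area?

Layer 116 (z = 11.6): the cube does not reach this height (z outside [0, 11.5]); the r=5.5 cylinder at (-2.5, 0.5) gives a regular 24-gon of circumradius 5.5 (constant along its height) (area = (24/2)·5.500²·sin(360°/24) = 93.95 mm²); Combining (union): only the r=5.5 cylinder at (-2.5, 0.5) is present, so the union is just that shape — area = 93.95 mm². So its area = 93.95 mm². Layer 92 (z = 9.2): the 15×16 cube contributes its full rectangle (area 240.00 mm²); the cylinder at (-2.5, 0.5): section is a regular 24-gon, circumradius r=5.5 (area = (24/2)·5.500²·sin(360°/24) = 93.95 mm²); Taking the union: the regions partially overlap — summed areas 333.95 mm² minus the doubly-counted overlap 11.80 mm² gives 322.15 mm² — area = 322.15 mm². So its area = 322.15 mm². Layer 92 is larger (322.15 vs 93.95 mm²).

layer 92 (z = 9.2 mm)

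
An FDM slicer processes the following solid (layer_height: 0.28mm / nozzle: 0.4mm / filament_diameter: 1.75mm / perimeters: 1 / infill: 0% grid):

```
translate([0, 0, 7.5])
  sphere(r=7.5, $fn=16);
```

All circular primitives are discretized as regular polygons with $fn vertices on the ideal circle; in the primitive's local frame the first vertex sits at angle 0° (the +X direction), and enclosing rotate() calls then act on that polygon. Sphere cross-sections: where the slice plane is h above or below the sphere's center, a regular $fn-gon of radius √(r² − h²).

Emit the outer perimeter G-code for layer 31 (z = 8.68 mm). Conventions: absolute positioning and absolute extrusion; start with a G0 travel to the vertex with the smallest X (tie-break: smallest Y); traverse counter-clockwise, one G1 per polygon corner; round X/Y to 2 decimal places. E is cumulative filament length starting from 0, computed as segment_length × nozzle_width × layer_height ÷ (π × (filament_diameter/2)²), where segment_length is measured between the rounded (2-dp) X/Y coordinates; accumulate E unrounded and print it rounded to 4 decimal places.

At z = 8.68 mm: the r=7.5 sphere contributes a regular 16-gon of circumradius √(7.5²−1.18²) = 7.407. The outline is a single polygon with 16 vertices. Extrusion per mm of travel: 0.4 × 0.28 / (π × 0.875²) = 0.046564. Accumulating E over each segment gives final E = 2.1530.

G0 X-7.41 Y0.00 Z8.68
G1 X-6.84 Y-2.83 E0.1344
G1 X-5.24 Y-5.24 E0.2691
G1 X-2.83 Y-6.84 E0.4038
G1 X0.00 Y-7.41 E0.5382
G1 X2.83 Y-6.84 E0.6727
G1 X5.24 Y-5.24 E0.8074
G1 X6.84 Y-2.83 E0.9421
G1 X7.41 Y0.00 E1.0765
G1 X6.84 Y2.83 E1.2109
G1 X5.24 Y5.24 E1.3456
G1 X2.83 Y6.84 E1.4803
G1 X0.00 Y7.41 E1.6147
G1 X-2.83 Y6.84 E1.7492
G1 X-5.24 Y5.24 E1.8839
G1 X-6.84 Y2.83 E2.0186
G1 X-7.41 Y0.00 E2.1530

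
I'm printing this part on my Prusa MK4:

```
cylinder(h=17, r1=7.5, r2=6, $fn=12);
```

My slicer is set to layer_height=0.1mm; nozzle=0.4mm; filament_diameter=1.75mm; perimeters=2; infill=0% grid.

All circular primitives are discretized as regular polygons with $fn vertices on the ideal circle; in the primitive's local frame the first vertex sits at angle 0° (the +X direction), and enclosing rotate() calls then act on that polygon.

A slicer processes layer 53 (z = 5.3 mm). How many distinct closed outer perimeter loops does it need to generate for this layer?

At z = 5.3 mm: the cone contributes a regular 12-gon of circumradius 7.032 (interpolated between r1=7.5 and r2=6 at t=0.312). The result has 1 disconnected region.

1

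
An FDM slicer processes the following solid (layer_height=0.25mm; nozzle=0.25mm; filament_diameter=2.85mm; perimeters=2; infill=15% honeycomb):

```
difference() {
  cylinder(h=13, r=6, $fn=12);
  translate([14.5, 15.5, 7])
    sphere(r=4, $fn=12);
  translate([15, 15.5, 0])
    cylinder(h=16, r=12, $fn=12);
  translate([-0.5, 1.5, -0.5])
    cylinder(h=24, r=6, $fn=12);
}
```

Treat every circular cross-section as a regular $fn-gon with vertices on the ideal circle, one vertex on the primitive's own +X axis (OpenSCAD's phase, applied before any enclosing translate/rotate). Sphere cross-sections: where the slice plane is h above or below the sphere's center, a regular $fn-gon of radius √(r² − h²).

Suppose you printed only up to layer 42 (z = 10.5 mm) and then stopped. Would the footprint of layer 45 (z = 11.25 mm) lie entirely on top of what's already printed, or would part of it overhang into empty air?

entirely on top

Compare the two slices. At z = 10.5: the r=6 cylinder contributes a regular 12-gon of circumradius 6 (area = (12/2)·6.000²·sin(360°/12) = 108.00 mm²); the r=4 sphere at (14.5, 15.5) contributes a regular 12-gon of circumradius √(4²−3.5²) = 1.936 (area = (12/2)·1.936²·sin(360°/12) = 11.25 mm²); the r=12 cylinder at (15, 15.5) contributes a regular 12-gon of circumradius 12 (area = (12/2)·12.000²·sin(360°/12) = 432.00 mm²); the r=6 cylinder at (-0.5, 1.5) gives a regular 12-gon of circumradius 6 (constant along its height) (area = (12/2)·6.000²·sin(360°/12) = 108.00 mm²); After the difference (first − rest): starting from the r=6 cylinder (108.00 mm²), the r=4 sphere at (14.5, 15.5) misses the remaining region (no effect); the r=12 cylinder at (15, 15.5) misses the remaining region (no effect); the r=6 cylinder at (-0.5, 1.5) partially overlaps it — only the 89.55 mm² overlap (of its 108.00 mm²) is removed, clipping the outline — area = 18.45 mm². At z = 11.25: the cylinder: section is a regular 12-gon, circumradius r=6 (area = (12/2)·6.000²·sin(360°/12) = 108.00 mm²); the sphere at (14.5, 15.5) is not intersected at this z (|z−center|=4.250 > r=4); the r=12 cylinder at (15, 15.5) contributes a regular 12-gon of circumradius 12 (area = (12/2)·12.000²·sin(360°/12) = 432.00 mm²); the cylinder at (-0.5, 1.5): section is a regular 12-gon, circumradius r=6 (area = (12/2)·6.000²·sin(360°/12) = 108.00 mm²); After the difference (first − rest): starting from the r=6 cylinder (108.00 mm²), the r=12 cylinder at (15, 15.5) misses the remaining region (no effect); the r=6 cylinder at (-0.5, 1.5) partially overlaps it — only the 89.55 mm² overlap (of its 108.00 mm²) is removed, clipping the outline — area = 18.45 mm². Checking containment: the cross-section at z = 11.25 is a subset of the cross-section at z = 10.5.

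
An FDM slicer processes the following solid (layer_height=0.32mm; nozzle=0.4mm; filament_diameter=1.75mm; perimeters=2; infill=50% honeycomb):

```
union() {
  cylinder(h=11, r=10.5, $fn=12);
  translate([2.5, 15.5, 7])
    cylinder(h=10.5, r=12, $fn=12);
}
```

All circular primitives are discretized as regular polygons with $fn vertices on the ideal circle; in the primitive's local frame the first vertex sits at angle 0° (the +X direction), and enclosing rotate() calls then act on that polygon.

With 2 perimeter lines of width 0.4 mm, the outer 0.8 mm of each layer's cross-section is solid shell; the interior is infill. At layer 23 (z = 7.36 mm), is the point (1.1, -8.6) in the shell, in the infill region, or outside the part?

At z = 7.36 mm: the r=10.5 cylinder contributes a regular 12-gon of circumradius 10.5; the r=12 cylinder at (2.5, 15.5) contributes a regular 12-gon of circumradius 12; Taking the union: the regions partially overlap (shared area 66.41 mm²), so overlapping operands fuse into one piece — 1 connected region. Overall, the cross-section is a single solid region. The nearest boundary edge runs (5.25, -9.09)→(-0.00, -10.50); distance from the point to it = 1.55 mm. The point is inside the cross-section and 1.55 mm from the nearest boundary — more than the 0.8 mm shell width (2 × 0.4), so it's in the infill interior.

infill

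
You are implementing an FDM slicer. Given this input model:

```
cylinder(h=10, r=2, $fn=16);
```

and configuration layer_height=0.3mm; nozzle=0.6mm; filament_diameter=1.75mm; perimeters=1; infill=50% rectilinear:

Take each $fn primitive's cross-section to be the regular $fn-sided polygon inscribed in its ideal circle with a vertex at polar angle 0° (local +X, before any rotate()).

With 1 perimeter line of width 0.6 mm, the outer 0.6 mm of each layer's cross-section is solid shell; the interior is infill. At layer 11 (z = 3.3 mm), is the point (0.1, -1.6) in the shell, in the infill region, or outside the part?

At z = 3.3 mm: the cylinder: section is a regular 16-gon, circumradius r=2. Overall, the cross-section is a single solid region. The nearest boundary edge runs (-0.00, -2.00)→(0.77, -1.85); distance from the point to it = 0.37 mm. The point is inside the cross-section, 0.37 mm from the nearest boundary — within the 0.6 mm shell band (1 × 0.6).

shell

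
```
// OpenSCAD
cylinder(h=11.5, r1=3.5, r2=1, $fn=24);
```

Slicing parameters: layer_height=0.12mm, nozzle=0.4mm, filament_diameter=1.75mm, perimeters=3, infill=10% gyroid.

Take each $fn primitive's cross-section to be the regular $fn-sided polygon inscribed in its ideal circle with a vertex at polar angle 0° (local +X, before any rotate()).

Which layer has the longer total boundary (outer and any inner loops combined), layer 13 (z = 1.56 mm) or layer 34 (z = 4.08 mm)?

Layer 13 (z = 1.56): the cone: at t=0.136 of its height the radius interpolates to r₁+(r₂−r₁)t = 3.161, giving a regular 24-gon of that circumradius (perimeter = 2·24·3.161·sin(180°/24) = 19.80 mm). So its perimeter = 19.80 mm. Layer 34 (z = 4.08): the cone contributes a regular 24-gon of circumradius 2.613 (interpolated between r1=3.5 and r2=1 at t=0.355) (perimeter = 2·24·2.613·sin(180°/24) = 16.37 mm). So its perimeter = 16.37 mm. Layer 13 is larger (19.80 vs 16.37 mm).

layer 13 (z = 1.56 mm)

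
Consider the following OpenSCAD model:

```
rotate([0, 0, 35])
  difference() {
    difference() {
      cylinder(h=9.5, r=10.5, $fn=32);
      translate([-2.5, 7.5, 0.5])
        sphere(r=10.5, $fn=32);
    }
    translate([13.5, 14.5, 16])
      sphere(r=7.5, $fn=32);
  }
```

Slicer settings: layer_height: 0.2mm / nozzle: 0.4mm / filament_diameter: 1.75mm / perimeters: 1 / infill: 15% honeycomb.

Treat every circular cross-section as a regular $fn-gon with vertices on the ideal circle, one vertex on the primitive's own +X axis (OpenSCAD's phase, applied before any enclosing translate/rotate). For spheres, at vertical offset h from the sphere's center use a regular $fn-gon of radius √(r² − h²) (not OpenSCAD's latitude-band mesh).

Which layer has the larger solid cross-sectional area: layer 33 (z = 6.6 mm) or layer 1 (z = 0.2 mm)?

Layer 33 (z = 6.6): the cylinder: section is a regular 32-gon, circumradius r=10.5 (area = (32/2)·10.500²·sin(360°/32) = 344.14 mm²); the r=10.5 sphere at (-2.5, 7.5) contributes a regular 32-gon of circumradius √(10.5²−6.1²) = 8.546 (area = (32/2)·8.546²·sin(360°/32) = 227.99 mm²); Taking the first minus the rest: starting from the r=10.5 cylinder (344.14 mm²), the r=10.5 sphere at (-2.5, 7.5) partially overlaps it — only the 135.47 mm² overlap (of its 227.99 mm²) is removed, clipping the outline — area = 208.67 mm²; the sphere at (13.5, 14.5) is not intersected at this z (|z−center|=9.400 > r=7.5); Subtracting the remaining from the first: none of the subtracted shapes is present at this height, so the result so far is unchanged — area = 208.67 mm²; (rotated 35° about Z; rotation is an isometry so areas/perimeters/island counts are preserved). So its area = 208.67 mm². Layer 1 (z = 0.2): the cylinder: section is a regular 32-gon, circumradius r=10.5 (area = (32/2)·10.500²·sin(360°/32) = 344.14 mm²); the r=10.5 sphere at (-2.5, 7.5) contributes a regular 32-gon of circumradius √(10.5²−0.3²) = 10.496 (area = (32/2)·10.496²·sin(360°/32) = 343.86 mm²); Taking the first minus the rest: starting from the r=10.5 cylinder (344.14 mm²), the r=10.5 sphere at (-2.5, 7.5) partially overlaps it — only the 182.57 mm² overlap (of its 343.86 mm²) is removed, clipping the outline — area = 161.57 mm²; the sphere at (13.5, 14.5) is absent (|z−center|=15.800 > r=7.5); After the difference (first − rest): none of the subtracted shapes is present at this height, so that combined region is unchanged — area = 161.57 mm²; (whole slice rotated 35° about Z — lengths, areas and connectivity unchanged). So its area = 161.57 mm². Layer 33 is larger (208.67 vs 161.57 mm²).

layer 33 (z = 6.6 mm)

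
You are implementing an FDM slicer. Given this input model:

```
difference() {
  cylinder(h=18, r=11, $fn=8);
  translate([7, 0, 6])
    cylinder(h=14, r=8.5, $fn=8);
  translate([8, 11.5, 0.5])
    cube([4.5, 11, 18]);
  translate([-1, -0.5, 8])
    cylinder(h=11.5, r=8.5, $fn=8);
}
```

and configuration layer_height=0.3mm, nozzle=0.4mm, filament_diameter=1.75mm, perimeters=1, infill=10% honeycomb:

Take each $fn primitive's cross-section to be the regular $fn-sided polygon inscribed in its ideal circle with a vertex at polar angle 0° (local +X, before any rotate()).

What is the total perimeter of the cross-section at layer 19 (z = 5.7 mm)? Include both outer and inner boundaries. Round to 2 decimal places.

67.35 mm

At z = 5.7 mm: the r=11 cylinder gives a regular 8-gon of circumradius 11 (constant along its height) (perimeter = 2·8·11.000·sin(180°/8) = 67.35 mm); the cylinder at (7, 0) does not reach this height (z outside [6, 20]); the cube at (8, 11.5) is present — its section is the full 4.5×11 rectangle (perimeter 31.00 mm); the cylinder at (-1, -0.5) is not intersected at this z (z outside [8, 19.5]); After the difference (first − rest): starting from the r=11 cylinder, the 4.5×11 cube at (8, 11.5) misses the remaining region (no effect) — boundary = 67.35 mm. Overall, the cross-section is a single solid region. Total boundary length (outer) = 67.35 mm.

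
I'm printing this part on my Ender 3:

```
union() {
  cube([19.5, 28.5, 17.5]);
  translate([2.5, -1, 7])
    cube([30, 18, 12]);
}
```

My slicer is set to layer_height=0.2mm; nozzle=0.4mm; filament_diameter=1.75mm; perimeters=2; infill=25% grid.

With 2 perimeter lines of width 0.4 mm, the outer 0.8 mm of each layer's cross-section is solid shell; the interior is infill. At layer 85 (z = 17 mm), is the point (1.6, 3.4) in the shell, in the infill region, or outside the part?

At z = 17 mm: the cube is present — its section is the full 19.5×28.5 rectangle; the cube at (2.5, -1) (footprint 30×18) is included at this height; Combining (union): the regions partially overlap (shared area 289.00 mm²), so overlapping operands fuse into one piece — 1 connected region. Overall, the cross-section is a single solid region. The nearest boundary edge runs (0.00, 0.00)→(0.00, 28.50); distance from the point to it = 1.60 mm. The point is inside the cross-section and 1.60 mm from the nearest boundary — more than the 0.8 mm shell width (2 × 0.4), so it's in the infill interior.

infill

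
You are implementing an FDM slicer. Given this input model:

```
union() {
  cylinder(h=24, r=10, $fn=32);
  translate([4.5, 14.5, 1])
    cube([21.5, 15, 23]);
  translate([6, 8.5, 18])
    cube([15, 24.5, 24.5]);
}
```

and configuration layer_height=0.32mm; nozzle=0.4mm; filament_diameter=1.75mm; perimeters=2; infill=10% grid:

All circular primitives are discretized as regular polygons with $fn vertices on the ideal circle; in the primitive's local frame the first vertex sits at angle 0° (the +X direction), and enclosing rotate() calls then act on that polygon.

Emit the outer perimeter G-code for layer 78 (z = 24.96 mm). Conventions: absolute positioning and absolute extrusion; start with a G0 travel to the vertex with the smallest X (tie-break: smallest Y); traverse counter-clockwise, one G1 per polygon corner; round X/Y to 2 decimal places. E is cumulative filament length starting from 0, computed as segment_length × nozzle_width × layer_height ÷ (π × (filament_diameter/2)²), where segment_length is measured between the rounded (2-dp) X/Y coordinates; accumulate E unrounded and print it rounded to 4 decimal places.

G0 X6.00 Y8.50 Z24.96
G1 X21.00 Y8.50 E0.7982
G1 X21.00 Y33.00 E2.1020
G1 X6.00 Y33.00 E2.9003
G1 X6.00 Y8.50 E4.2041

At z = 24.96 mm: the cylinder is absent (z outside [0, 24]); the cube at (4.5, 14.5) is not intersected at this z (z outside [1, 24]); the 15×24.5 cube at (6, 8.5) contributes its full rectangle; Combining (union): only the 15×24.5 cube at (6, 8.5) is present, so the union is just that shape — 1 connected region. The outline is a single polygon with 4 vertices. Extrusion per mm of travel: 0.4 × 0.32 / (π × 0.875²) = 0.053216. Accumulating E over each segment gives final E = 4.2041.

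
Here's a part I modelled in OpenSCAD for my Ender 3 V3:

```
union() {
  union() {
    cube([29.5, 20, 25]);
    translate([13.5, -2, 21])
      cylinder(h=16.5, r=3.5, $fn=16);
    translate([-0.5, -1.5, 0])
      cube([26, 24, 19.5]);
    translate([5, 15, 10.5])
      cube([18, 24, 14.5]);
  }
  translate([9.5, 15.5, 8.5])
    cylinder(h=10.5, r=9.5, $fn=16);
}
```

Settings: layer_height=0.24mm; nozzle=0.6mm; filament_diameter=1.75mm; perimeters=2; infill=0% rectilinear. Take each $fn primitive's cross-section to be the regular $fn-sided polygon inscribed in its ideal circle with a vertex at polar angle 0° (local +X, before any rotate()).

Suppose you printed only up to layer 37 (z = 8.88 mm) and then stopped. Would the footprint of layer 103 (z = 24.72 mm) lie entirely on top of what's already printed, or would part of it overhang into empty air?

Compare the two slices. At z = 8.88: the cube (footprint 29.5×20) is included at this height (area 590.00 mm²); the cylinder at (13.5, -2) does not reach this height (z outside [21, 37.5]); the cube at (-0.5, -1.5) (footprint 26×24) is included at this height (area 624.00 mm²); the cube at (5, 15) is not intersected at this z (z outside [10.5, 25]); Merging all regions: the regions partially overlap — summed areas 1214.00 mm² minus the doubly-counted overlap 510.00 mm² gives 704.00 mm² — area = 704.00 mm²; the cylinder at (9.5, 15.5): section is a regular 16-gon, circumradius r=9.5 (area = (16/2)·9.500²·sin(360°/16) = 276.30 mm²); Combining (union): the regions partially overlap — summed areas 980.30 mm² minus the doubly-counted overlap 256.02 mm² gives 724.27 mm² — area = 724.27 mm². At z = 24.72: the cube (footprint 29.5×20) is included at this height (area 590.00 mm²); the r=3.5 cylinder at (13.5, -2) contributes a regular 16-gon of circumradius 3.5 (area = (16/2)·3.500²·sin(360°/16) = 37.50 mm²); the cube at (-0.5, -1.5) is absent (z outside [0, 19.5]); the 18×24 cube at (5, 15) contributes its full rectangle (area 432.00 mm²); Merging all regions: the regions partially overlap — summed areas 1059.50 mm² minus the doubly-counted overlap 95.75 mm² gives 963.75 mm² — area = 963.75 mm²; the cylinder at (9.5, 15.5) does not reach this height (z outside [8.5, 19]); Combining (union): only the result so far is present, so the union is just that shape — area = 963.75 mm². Checking containment: at z = 24.72 the cross-section extends beyond the z = 8.88 cross-section by about 300.00 mm².

part overhangs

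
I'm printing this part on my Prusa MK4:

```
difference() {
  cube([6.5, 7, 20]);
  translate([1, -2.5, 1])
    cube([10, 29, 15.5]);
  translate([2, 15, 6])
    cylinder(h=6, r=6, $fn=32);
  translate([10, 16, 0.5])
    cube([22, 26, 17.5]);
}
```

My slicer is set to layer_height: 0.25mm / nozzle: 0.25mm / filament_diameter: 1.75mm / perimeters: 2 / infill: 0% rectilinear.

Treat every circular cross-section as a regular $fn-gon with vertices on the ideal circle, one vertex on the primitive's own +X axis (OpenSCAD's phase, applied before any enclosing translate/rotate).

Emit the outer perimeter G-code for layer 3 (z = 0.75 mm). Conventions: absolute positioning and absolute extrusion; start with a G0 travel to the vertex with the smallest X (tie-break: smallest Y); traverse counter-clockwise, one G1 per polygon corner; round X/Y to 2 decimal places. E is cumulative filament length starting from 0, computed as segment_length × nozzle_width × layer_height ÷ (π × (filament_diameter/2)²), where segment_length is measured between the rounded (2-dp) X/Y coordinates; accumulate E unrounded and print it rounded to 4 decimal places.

G0 X0.00 Y0.00 Z0.75
G1 X6.50 Y0.00 E0.1689
G1 X6.50 Y7.00 E0.3508
G1 X0.00 Y7.00 E0.5197
G1 X0.00 Y0.00 E0.7016

At z = 0.75 mm: the cube (footprint 6.5×7) is included at this height; the cube at (1, -2.5) is not intersected at this z (z outside [1, 16.5]); the cylinder at (2, 15) is absent (z outside [6, 12]); the 22×26 cube at (10, 16) contributes its full rectangle; Subtracting the remaining from the first: starting from the 6.5×7 cube, the 22×26 cube at (10, 16) misses the remaining region (no effect) — 1 connected region. The outline is a single polygon with 4 vertices. Extrusion per mm of travel: 0.25 × 0.25 / (π × 0.875²) = 0.025984. Accumulating E over each segment gives final E = 0.7016.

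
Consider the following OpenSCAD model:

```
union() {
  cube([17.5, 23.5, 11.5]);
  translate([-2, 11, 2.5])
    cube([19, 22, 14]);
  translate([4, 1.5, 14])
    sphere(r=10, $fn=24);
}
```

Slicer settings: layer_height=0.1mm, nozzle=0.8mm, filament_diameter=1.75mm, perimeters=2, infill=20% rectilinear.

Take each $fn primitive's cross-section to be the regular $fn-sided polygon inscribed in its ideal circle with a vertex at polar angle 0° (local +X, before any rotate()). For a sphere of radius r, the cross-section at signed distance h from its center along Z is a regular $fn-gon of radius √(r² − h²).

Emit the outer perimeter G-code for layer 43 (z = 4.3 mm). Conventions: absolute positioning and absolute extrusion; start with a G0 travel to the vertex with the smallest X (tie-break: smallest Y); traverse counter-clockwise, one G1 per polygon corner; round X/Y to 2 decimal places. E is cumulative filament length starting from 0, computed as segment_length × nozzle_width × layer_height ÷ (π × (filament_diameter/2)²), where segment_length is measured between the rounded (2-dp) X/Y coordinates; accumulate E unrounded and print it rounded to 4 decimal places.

G0 X-2.00 Y11.00 Z4.30
G1 X0.00 Y11.00 E0.0665
G1 X0.00 Y0.00 E0.4324
G1 X2.11 Y0.00 E0.5026
G1 X2.28 Y-0.22 E0.5118
G1 X2.78 Y-0.61 E0.5329
G1 X3.37 Y-0.85 E0.5541
G1 X4.00 Y-0.93 E0.5752
G1 X4.63 Y-0.85 E0.5963
G1 X5.22 Y-0.61 E0.6175
G1 X5.72 Y-0.22 E0.6386
G1 X5.89 Y0.00 E0.6479
G1 X17.50 Y0.00 E1.0340
G1 X17.50 Y23.50 E1.8156
G1 X17.00 Y23.50 E1.8322
G1 X17.00 Y33.00 E2.1482
G1 X-2.00 Y33.00 E2.7802
G1 X-2.00 Y11.00 E3.5119

At z = 4.3 mm: the cube (footprint 17.5×23.5) is included at this height; the 19×22 cube at (-2, 11) contributes its full rectangle; the sphere at (4, 1.5): section is a regular 24-gon, circumradius = √(r²−h²) = √(10²−9.7²) = 2.431; Merging all regions: the regions partially overlap (shared area 228.43 mm²), so overlapping operands fuse into one piece — 1 connected region. The outline is a single polygon with 17 vertices. Extrusion per mm of travel: 0.8 × 0.1 / (π × 0.875²) = 0.033260. Accumulating E over each segment gives final E = 3.5119.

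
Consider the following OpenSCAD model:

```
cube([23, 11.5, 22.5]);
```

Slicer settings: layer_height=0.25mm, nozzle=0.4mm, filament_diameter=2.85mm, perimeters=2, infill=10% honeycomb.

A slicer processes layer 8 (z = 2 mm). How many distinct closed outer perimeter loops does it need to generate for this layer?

At z = 2 mm: the cube (footprint 23×11.5) is included at this height. The result has 1 disconnected region.

1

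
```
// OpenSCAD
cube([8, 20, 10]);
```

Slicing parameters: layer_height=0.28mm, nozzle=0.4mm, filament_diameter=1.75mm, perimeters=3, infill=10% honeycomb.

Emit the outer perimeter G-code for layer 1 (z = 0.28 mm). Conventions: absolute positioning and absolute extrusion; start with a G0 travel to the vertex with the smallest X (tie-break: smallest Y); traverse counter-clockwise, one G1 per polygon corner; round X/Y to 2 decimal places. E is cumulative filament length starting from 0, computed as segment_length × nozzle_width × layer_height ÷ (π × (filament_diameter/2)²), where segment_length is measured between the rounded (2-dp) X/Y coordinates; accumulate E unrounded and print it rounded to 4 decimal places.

G0 X0.00 Y0.00 Z0.28
G1 X8.00 Y0.00 E0.3725
G1 X8.00 Y20.00 E1.3038
G1 X0.00 Y20.00 E1.6763
G1 X0.00 Y0.00 E2.6076

At z = 0.28 mm: the 8×20 cube contributes its full rectangle. The outline is a single polygon with 4 vertices. Extrusion per mm of travel: 0.4 × 0.28 / (π × 0.875²) = 0.046564. Accumulating E over each segment gives final E = 2.6076.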